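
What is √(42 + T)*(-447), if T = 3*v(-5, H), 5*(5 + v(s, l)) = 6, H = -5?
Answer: -1341*√85/5 ≈ -2472.7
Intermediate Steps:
v(s, l) = -19/5 (v(s, l) = -5 + (⅕)*6 = -5 + 6/5 = -19/5)
T = -57/5 (T = 3*(-19/5) = -57/5 ≈ -11.400)
√(42 + T)*(-447) = √(42 - 57/5)*(-447) = √(153/5)*(-447) = (3*√85/5)*(-447) = -1341*√85/5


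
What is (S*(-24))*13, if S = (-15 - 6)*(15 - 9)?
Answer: 39312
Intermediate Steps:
S = -126 (S = -21*6 = -126)
(S*(-24))*13 = -126*(-24)*13 = 3024*13 = 39312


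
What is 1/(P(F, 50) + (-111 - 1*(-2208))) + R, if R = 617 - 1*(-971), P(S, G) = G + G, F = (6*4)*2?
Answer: 3488837/2197 ≈ 1588.0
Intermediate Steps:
F = 48 (F = 24*2 = 48)
P(S, G) = 2*G
R = 1588 (R = 617 + 971 = 1588)
1/(P(F, 50) + (-111 - 1*(-2208))) + R = 1/(2*50 + (-111 - 1*(-2208))) + 1588 = 1/(100 + (-111 + 2208)) + 1588 = 1/(100 + 2097) + 1588 = 1/2197 + 1588 = 3488837/2197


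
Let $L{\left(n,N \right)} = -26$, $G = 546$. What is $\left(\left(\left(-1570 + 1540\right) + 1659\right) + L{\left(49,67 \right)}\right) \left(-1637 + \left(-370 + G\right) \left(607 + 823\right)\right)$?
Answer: $400818929$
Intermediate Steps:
$\left(\left(\left(-1570 + 1540\right) + 1659\right) + L{\left(49,67 \right)}\right) \left(-1637 + \left(-370 + G\right) \left(607 + 823\right)\right) = \left(\left(\left(-1570 + 1540\right) + 1659\right) - 26\right) \left(-1637 + \left(-370 + 546\right) \left(607 + 823\right)\right) = \left(\left(-30 + 1659\right) - 26\right) \left(-1637 + 176 \cdot 1430\right) = \left(1629 - 26\right) \left(-1637 + 251680\right) = 1603 \cdot 250043 = 400818929$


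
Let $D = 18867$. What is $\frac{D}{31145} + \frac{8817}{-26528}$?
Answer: $\frac{225898311}{826214560} \approx 0.27341$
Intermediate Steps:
$\frac{D}{31145} + \frac{8817}{-26528} = \frac{18867}{31145} + \frac{8817}{-26528} = 18867 \cdot \frac{1}{31145} + 8817 \left(- \frac{1}{26528}\right) = \frac{18867}{31145} - \frac{8817}{26528} = \frac{225898311}{826214560}$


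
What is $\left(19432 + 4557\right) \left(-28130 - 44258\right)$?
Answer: $-1736515732$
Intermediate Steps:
$\left(19432 + 4557\right) \left(-28130 - 44258\right) = 23989 \left(-72388\right) = -1736515732$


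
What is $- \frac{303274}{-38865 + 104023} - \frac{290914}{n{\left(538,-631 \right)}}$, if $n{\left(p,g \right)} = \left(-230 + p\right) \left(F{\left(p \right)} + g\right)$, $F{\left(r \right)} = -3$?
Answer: $- \frac{10066386529}{3180883244} \approx -3.1646$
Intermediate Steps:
$n{\left(p,g \right)} = \left(-230 + p\right) \left(-3 + g\right)$
$- \frac{303274}{-38865 + 104023} - \frac{290914}{n{\left(538,-631 \right)}} = - \frac{303274}{-38865 + 104023} - \frac{290914}{690 - -145130 - 1614 - 339478} = - \frac{303274}{65158} - \frac{290914}{690 + 145130 - 1614 - 339478} = \left(-303274\right) \frac{1}{65158} - \frac{290914}{-195272} = - \frac{151637}{32579} - - \frac{145457}{97636} = - \frac{151637}{32579} + \frac{145457}{97636} = - \frac{10066386529}{3180883244}$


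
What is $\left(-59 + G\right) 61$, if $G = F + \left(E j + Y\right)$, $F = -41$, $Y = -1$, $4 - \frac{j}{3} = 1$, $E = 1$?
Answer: $-5612$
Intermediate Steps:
$j = 9$ ($j = 12 - 3 = 9$)
$G = -33$ ($G = -41 + \left(1 \cdot 9 - 1\right) = -41 + \left(9 - 1\right) = -41 + 8 = -33$)
$\left(-59 + G\right) 61 = \left(-59 - 33\right) 61 = \left(-92\right) 61 = -5612$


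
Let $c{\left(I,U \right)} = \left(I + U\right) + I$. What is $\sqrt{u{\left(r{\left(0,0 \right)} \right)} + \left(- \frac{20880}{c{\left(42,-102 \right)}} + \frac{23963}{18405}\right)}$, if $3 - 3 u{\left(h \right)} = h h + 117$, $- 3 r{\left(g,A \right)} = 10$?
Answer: $\frac{\sqrt{379257227565}}{18405} \approx 33.46$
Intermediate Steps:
$r{\left(g,A \right)} = - \frac{10}{3}$ ($r{\left(g,A \right)} = \left(- \frac{1}{3}\right) 10 = - \frac{10}{3}$)
$c{\left(I,U \right)} = U + 2 I$
$u{\left(h \right)} = -38 - \frac{h^{2}}{3}$ ($u{\left(h \right)} = 1 - \frac{h h + 117}{3} = 1 - \frac{h^{2} + 117}{3} = 1 - \frac{117 + h^{2}}{3} = 1 - \left(39 + \frac{h^{2}}{3}\right) = -38 - \frac{h^{2}}{3}$)
$\sqrt{u{\left(r{\left(0,0 \right)} \right)} + \left(- \frac{20880}{c{\left(42,-102 \right)}} + \frac{23963}{18405}\right)} = \sqrt{\left(-38 - \frac{\left(- \frac{10}{3}\right)^{2}}{3}\right) - \left(- \frac{23963}{18405} + \frac{20880}{-102 + 2 \cdot 42}\right)} = \sqrt{\left(-38 - \frac{100}{27}\right) - \left(- \frac{23963}{18405} + \frac{20880}{-102 + 84}\right)} = \sqrt{\left(-38 - \frac{100}{27}\right) - \left(- \frac{23963}{18405} + \frac{20880}{-18}\right)} = \sqrt{- \frac{1126}{27} + \left(\left(-20880\right) \left(- \frac{1}{18}\right) + \frac{23963}{18405}\right)} = \sqrt{- \frac{1126}{27} + \left(1160 + \frac{23963}{18405}\right)} = \sqrt{- \frac{1126}{27} + \frac{21373763}{18405}} = \sqrt{\frac{61818619}{55215}} = \frac{\sqrt{379257227565}}{18405}$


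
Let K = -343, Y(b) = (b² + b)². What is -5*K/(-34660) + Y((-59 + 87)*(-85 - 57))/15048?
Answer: 24048781419388313/1448788 ≈ 1.6599e+10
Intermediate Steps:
Y(b) = (b + b²)²
-5*K/(-34660) + Y((-59 + 87)*(-85 - 57))/15048 = -5*(-343)/(-34660) + (((-59 + 87)*(-85 - 57))²*(1 + (-59 + 87)*(-85 - 57))²)/15048 = 1715*(-1/34660) + ((28*(-142))²*(1 + 28*(-142))²)*(1/15048) = -343/6932 + ((-3976)²*(1 - 3976)²)*(1/15048) = -343/6932 + (15808576*(-3975)²)*(1/15048) = -343/6932 + (15808576*15800625)*(1/15048) = -343/6932 + 249785381160000*(1/15048) = -343/6932 + 3469241405000/209 = 24048781419388313/1448788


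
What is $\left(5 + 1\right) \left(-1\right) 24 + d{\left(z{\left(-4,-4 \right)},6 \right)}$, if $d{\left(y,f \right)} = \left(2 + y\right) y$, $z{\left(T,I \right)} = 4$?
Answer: $-120$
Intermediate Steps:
$d{\left(y,f \right)} = y \left(2 + y\right)$
$\left(5 + 1\right) \left(-1\right) 24 + d{\left(z{\left(-4,-4 \right)},6 \right)} = \left(5 + 1\right) \left(-1\right) 24 + 4 \left(2 + 4\right) = 6 \left(-1\right) 24 + 4 \cdot 6 = \left(-6\right) 24 + 24 = -144 + 24 = -120$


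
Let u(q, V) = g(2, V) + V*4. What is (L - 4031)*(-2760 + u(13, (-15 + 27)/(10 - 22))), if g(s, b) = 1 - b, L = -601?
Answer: 12793584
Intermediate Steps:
u(q, V) = 1 + 3*V (u(q, V) = (1 - V) + V*4 = (1 - V) + 4*V = 1 + 3*V)
(L - 4031)*(-2760 + u(13, (-15 + 27)/(10 - 22))) = (-601 - 4031)*(-2760 + (1 + 3*((-15 + 27)/(10 - 22)))) = -4632*(-2760 + (1 + 3*(12/(-12)))) = -4632*(-2760 + (1 + 3*(12*(-1/12)))) = -4632*(-2760 + (1 + 3*(-1))) = -4632*(-2760 + (1 - 3)) = -4632*(-2760 - 2) = -4632*(-2762) = 12793584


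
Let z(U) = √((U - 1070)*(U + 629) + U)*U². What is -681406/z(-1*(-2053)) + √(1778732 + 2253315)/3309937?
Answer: -681406*√2638459/11120600739331 + √4032047/3309937 ≈ 0.00050713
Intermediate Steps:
z(U) = U²*√(U + (-1070 + U)*(629 + U)) (z(U) = √((-1070 + U)*(629 + U) + U)*U² = √(U + (-1070 + U)*(629 + U))*U² = U²*√(U + (-1070 + U)*(629 + U)))
-681406/z(-1*(-2053)) + √(1778732 + 2253315)/3309937 = -681406*1/(4214809*√(-673030 + (-1*(-2053))² - (-440)*(-2053))) + √(1778732 + 2253315)/3309937 = -681406*1/(4214809*√(-673030 + 2053² - 440*2053)) + √4032047*(1/3309937) = -681406*1/(4214809*√(-673030 + 4214809 - 903320)) + √4032047/3309937 = -681406*√2638459/11120600739331 + √4032047/3309937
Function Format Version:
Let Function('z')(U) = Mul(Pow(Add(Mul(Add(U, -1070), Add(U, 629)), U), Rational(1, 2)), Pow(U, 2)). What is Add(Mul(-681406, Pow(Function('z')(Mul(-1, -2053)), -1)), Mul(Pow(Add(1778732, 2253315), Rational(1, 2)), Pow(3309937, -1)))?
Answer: Add(Mul(Rational(-681406, 11120600739331), Pow(2638459, Rational(1, 2))), Mul(Rational(1, 3309937), Pow(4032047, Rational(1, 2)))) ≈ 0.00050713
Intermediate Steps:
Function('z')(U) = Mul(Pow(U, 2), Pow(Add(U, Mul(Add(-1070, U), Add(629, U))), Rational(1, 2))) (Function('z')(U) = Mul(Pow(Add(Mul(Add(-1070, U), Add(629, U)), U), Rational(1, 2)), Pow(U, 2)) = Mul(Pow(Add(U, Mul(Add(-1070, U), Add(629, U))), Rational(1, 2)), Pow(U, 2)) = Mul(Pow(U, 2), Pow(Add(U, Mul(Add(-1070, U), Add(629, U))), Rational(1, 2))))
Add(Mul(-681406, Pow(Function('z')(Mul(-1, -2053)), -1)), Mul(Pow(Add(1778732, 2253315), Rational(1, 2)), Pow(3309937, -1))) = Add(Mul(-681406, Pow(Mul(Pow(Mul(-1, -2053), 2), Pow(Add(-673030, Pow(Mul(-1, -2053), 2), Mul(-440, Mul(-1, -2053))), Rational(1, 2))), -1)), Mul(Pow(Add(1778732, 2253315), Rational(1, 2)), Pow(3309937, -1))) = Add(Mul(-681406, Pow(Mul(Pow(2053, 2), Pow(Add(-673030, Pow(2053, 2), Mul(-440, 2053)), Rational(1, 2))), -1)), Mul(Pow(4032047, Rational(1, 2)), Rational(1, 3309937))) = Add(Mul(-681406, Pow(Mul(4214809, Pow(Add(-673030, 4214809, -903320), Rational(1, 2))), -1)), Mul(Rational(1, 3309937), Pow(4032047, Rational(1, 2)))) = Add(Mul(-681406, Pow(Mul(4214809, Pow(2638459, Rational(1, 2))), -1)), Mul(Rational(1, 3309937), Pow(4032047, Rational(1, 2)))) = Add(Mul(-681406, Mul(Rational(1, 11120600739331), Pow(2638459, Rational(1, 2)))), Mul(Rational(1, 3309937), Pow(4032047, Rational(1, 2)))) = Add(Mul(Rational(-681406, 11120600739331), Pow(2638459, Rational(1, 2))), Mul(Rational(1, 3309937), Pow(4032047, Rational(1, 2))))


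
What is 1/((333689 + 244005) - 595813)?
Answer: -1/18119 ≈ -5.5191e-5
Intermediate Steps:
1/((333689 + 244005) - 595813) = 1/(577694 - 595813) = 1/(-18119) = -1/18119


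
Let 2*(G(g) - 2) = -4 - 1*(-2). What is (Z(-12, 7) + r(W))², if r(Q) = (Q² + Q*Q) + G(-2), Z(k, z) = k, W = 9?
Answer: 22801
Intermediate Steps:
G(g) = 1 (G(g) = 2 + (-4 - 1*(-2))/2 = 2 + (-4 + 2)/2 = 2 + (½)*(-2) = 2 - 1 = 1)
r(Q) = 1 + 2*Q² (r(Q) = (Q² + Q*Q) + 1 = (Q² + Q²) + 1 = 2*Q² + 1 = 1 + 2*Q²)
(Z(-12, 7) + r(W))² = (-12 + (1 + 2*9²))² = (-12 + (1 + 2*81))² = (-12 + (1 + 162))² = (-12 + 163)² = 151² = 22801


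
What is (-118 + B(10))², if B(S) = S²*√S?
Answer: 113924 - 23600*√10 ≈ 39294.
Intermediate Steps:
B(S) = S^(5/2)
(-118 + B(10))² = (-118 + 10^(5/2))² = (-118 + 100*√10)²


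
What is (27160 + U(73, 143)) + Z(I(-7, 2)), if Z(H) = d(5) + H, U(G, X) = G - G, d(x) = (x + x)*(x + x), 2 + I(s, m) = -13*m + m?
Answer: 27234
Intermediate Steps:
I(s, m) = -2 - 12*m (I(s, m) = -2 + (-13*m + m) = -2 - 12*m)
d(x) = 4*x**2 (d(x) = (2*x)*(2*x) = 4*x**2)
U(G, X) = 0
Z(H) = 100 + H (Z(H) = 4*5**2 + H = 4*25 + H = 100 + H)
(27160 + U(73, 143)) + Z(I(-7, 2)) = (27160 + 0) + (100 + (-2 - 12*2)) = 27160 + (100 + (-2 - 24)) = 27160 + (100 - 26) = 27160 + 74 = 27234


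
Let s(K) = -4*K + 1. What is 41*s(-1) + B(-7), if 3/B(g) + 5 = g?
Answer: 819/4 ≈ 204.75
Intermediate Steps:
B(g) = 3/(-5 + g)
s(K) = 1 - 4*K
41*s(-1) + B(-7) = 41*(1 - 4*(-1)) + 3/(-5 - 7) = 41*(1 + 4) + 3/(-12) = 41*5 + 3*(-1/12) = 205 - ¼ = 819/4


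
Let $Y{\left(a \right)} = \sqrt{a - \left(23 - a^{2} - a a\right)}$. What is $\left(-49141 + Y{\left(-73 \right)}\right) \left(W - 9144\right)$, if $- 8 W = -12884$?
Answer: $\frac{740407447}{2} - \frac{15067 \sqrt{10562}}{2} \approx 3.6943 \cdot 10^{8}$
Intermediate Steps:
$W = \frac{3221}{2}$ ($W = \left(- \frac{1}{8}\right) \left(-12884\right) = \frac{3221}{2} \approx 1610.5$)
$Y{\left(a \right)} = \sqrt{-23 + a + 2 a^{2}}$ ($Y{\left(a \right)} = \sqrt{a + \left(\left(a^{2} + a^{2}\right) - 23\right)} = \sqrt{a + \left(2 a^{2} - 23\right)} = \sqrt{a + \left(-23 + 2 a^{2}\right)} = \sqrt{-23 + a + 2 a^{2}}$)
$\left(-49141 + Y{\left(-73 \right)}\right) \left(W - 9144\right) = \left(-49141 + \sqrt{-23 - 73 + 2 \left(-73\right)^{2}}\right) \left(\frac{3221}{2} - 9144\right) = \left(-49141 + \sqrt{-23 - 73 + 2 \cdot 5329}\right) \left(- \frac{15067}{2}\right) = \left(-49141 + \sqrt{-23 - 73 + 10658}\right) \left(- \frac{15067}{2}\right) = \left(-49141 + \sqrt{10562}\right) \left(- \frac{15067}{2}\right) = \frac{740407447}{2} - \frac{15067 \sqrt{10562}}{2}$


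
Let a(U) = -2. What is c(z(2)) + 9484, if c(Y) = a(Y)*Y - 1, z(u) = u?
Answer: 9479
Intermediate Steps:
c(Y) = -1 - 2*Y (c(Y) = -2*Y - 1 = -1 - 2*Y)
c(z(2)) + 9484 = (-1 - 2*2) + 9484 = (-1 - 4) + 9484 = -5 + 9484 = 9479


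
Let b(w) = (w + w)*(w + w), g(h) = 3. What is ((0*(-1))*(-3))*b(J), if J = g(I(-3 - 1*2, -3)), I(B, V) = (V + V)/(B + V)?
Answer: 0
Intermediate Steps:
I(B, V) = 2*V/(B + V) (I(B, V) = (2*V)/(B + V) = 2*V/(B + V))
J = 3
b(w) = 4*w² (b(w) = (2*w)*(2*w) = 4*w²)
((0*(-1))*(-3))*b(J) = ((0*(-1))*(-3))*(4*3²) = (0*(-3))*(4*9) = 0*36 = 0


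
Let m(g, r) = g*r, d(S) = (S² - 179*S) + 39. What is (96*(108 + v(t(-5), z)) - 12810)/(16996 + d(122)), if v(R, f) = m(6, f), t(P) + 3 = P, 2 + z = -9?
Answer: -8778/10081 ≈ -0.87075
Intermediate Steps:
z = -11 (z = -2 - 9 = -11)
t(P) = -3 + P
d(S) = 39 + S² - 179*S
v(R, f) = 6*f
(96*(108 + v(t(-5), z)) - 12810)/(16996 + d(122)) = (96*(108 + 6*(-11)) - 12810)/(16996 + (39 + 122² - 179*122)) = (96*(108 - 66) - 12810)/(16996 + (39 + 14884 - 21838)) = (96*42 - 12810)/(16996 - 6915) = (4032 - 12810)/10081 = -8778*1/10081 = -8778/10081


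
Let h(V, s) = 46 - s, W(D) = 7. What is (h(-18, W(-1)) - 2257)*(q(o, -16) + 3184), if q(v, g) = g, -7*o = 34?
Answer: -7026624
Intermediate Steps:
o = -34/7 (o = -⅐*34 = -34/7 ≈ -4.8571)
(h(-18, W(-1)) - 2257)*(q(o, -16) + 3184) = ((46 - 1*7) - 2257)*(-16 + 3184) = ((46 - 7) - 2257)*3168 = (39 - 2257)*3168 = -2218*3168 = -7026624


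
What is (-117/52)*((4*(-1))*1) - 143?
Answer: -134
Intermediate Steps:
(-117/52)*((4*(-1))*1) - 143 = (-117*1/52)*(-4*1) - 143 = -9/4*(-4) - 143 = 9 - 143 = -134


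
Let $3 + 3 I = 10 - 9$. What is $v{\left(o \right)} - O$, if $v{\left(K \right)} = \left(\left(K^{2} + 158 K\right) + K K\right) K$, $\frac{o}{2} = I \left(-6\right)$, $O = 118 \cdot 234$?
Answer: $-16476$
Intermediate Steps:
$I = - \frac{2}{3}$ ($I = -1 + \frac{10 - 9}{3} = -1 + \frac{1}{3} \cdot 1 = -1 + \frac{1}{3} = - \frac{2}{3} \approx -0.66667$)
$O = 27612$
$o = 8$ ($o = 2 \left(\left(- \frac{2}{3}\right) \left(-6\right)\right) = 2 \cdot 4 = 8$)
$v{\left(K \right)} = K \left(2 K^{2} + 158 K\right)$ ($v{\left(K \right)} = \left(\left(K^{2} + 158 K\right) + K^{2}\right) K = \left(2 K^{2} + 158 K\right) K = K \left(2 K^{2} + 158 K\right)$)
$v{\left(o \right)} - O = 2 \cdot 8^{2} \left(79 + 8\right) - 27612 = 2 \cdot 64 \cdot 87 - 27612 = 11136 - 27612 = -16476$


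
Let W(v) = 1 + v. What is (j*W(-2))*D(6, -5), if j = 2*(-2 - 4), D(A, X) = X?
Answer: -60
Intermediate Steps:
j = -12 (j = 2*(-6) = -12)
(j*W(-2))*D(6, -5) = -12*(1 - 2)*(-5) = -12*(-1)*(-5) = 12*(-5) = -60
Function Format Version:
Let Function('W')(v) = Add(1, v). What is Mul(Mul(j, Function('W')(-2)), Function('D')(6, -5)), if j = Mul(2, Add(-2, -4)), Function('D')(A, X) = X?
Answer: -60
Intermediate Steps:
j = -12 (j = Mul(2, -6) = -12)
Mul(Mul(j, Function('W')(-2)), Function('D')(6, -5)) = Mul(Mul(-12, Add(1, -2)), -5) = Mul(Mul(-12, -1), -5) = Mul(12, -5) = -60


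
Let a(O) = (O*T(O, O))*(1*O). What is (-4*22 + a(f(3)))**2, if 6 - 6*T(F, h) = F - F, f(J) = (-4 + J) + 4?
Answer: 6241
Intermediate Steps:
f(J) = J
T(F, h) = 1 (T(F, h) = 1 - (F - F)/6 = 1 - 1/6*0 = 1 + 0 = 1)
a(O) = O**2 (a(O) = (O*1)*(1*O) = O*O = O**2)
(-4*22 + a(f(3)))**2 = (-4*22 + 3**2)**2 = (-88 + 9)**2 = (-79)**2 = 6241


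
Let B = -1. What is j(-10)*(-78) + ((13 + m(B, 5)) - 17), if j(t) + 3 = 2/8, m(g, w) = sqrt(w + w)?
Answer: 421/2 + sqrt(10) ≈ 213.66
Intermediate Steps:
m(g, w) = sqrt(2)*sqrt(w) (m(g, w) = sqrt(2*w) = sqrt(2)*sqrt(w))
j(t) = -11/4 (j(t) = -3 + 2/8 = -3 + 2*(1/8) = -3 + 1/4 = -11/4)
j(-10)*(-78) + ((13 + m(B, 5)) - 17) = -11/4*(-78) + ((13 + sqrt(2)*sqrt(5)) - 17) = 429/2 + ((13 + sqrt(10)) - 17) = 429/2 + (-4 + sqrt(10)) = 421/2 + sqrt(10)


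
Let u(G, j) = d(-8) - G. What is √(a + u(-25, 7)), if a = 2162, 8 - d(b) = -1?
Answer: 6*√61 ≈ 46.862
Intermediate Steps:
d(b) = 9 (d(b) = 8 - 1*(-1) = 8 + 1 = 9)
u(G, j) = 9 - G
√(a + u(-25, 7)) = √(2162 + (9 - 1*(-25))) = √(2162 + (9 + 25)) = √(2162 + 34) = √2196 = 6*√61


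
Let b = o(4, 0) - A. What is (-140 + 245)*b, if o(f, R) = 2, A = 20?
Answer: -1890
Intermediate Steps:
b = -18 (b = 2 - 1*20 = 2 - 20 = -18)
(-140 + 245)*b = (-140 + 245)*(-18) = 105*(-18) = -1890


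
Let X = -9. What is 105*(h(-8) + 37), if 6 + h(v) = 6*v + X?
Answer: -2730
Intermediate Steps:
h(v) = -15 + 6*v (h(v) = -6 + (6*v - 9) = -6 + (-9 + 6*v) = -15 + 6*v)
105*(h(-8) + 37) = 105*((-15 + 6*(-8)) + 37) = 105*((-15 - 48) + 37) = 105*(-63 + 37) = 105*(-26) = -2730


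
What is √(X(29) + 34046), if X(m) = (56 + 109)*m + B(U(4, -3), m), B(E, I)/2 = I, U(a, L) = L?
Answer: 3*√4321 ≈ 197.20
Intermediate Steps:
B(E, I) = 2*I
X(m) = 167*m (X(m) = (56 + 109)*m + 2*m = 165*m + 2*m = 167*m)
√(X(29) + 34046) = √(167*29 + 34046) = √(4843 + 34046) = √38889 = 3*√4321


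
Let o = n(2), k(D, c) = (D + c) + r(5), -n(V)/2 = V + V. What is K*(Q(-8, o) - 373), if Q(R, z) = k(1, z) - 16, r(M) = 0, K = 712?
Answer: -281952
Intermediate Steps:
n(V) = -4*V (n(V) = -2*(V + V) = -4*V)
k(D, c) = D + c (k(D, c) = (D + c) + 0 = D + c)
o = -8 (o = -4*2 = -8)
Q(R, z) = -15 + z (Q(R, z) = (1 + z) - 16 = -15 + z)
K*(Q(-8, o) - 373) = 712*((-15 - 8) - 373) = 712*(-23 - 373) = 712*(-396) = -281952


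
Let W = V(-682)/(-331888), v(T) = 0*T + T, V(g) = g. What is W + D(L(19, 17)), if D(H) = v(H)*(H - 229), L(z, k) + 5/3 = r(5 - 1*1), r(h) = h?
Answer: -789890371/1493496 ≈ -528.89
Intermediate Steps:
v(T) = T (v(T) = 0 + T = T)
L(z, k) = 7/3 (L(z, k) = -5/3 + (5 - 1*1) = -5/3 + (5 - 1) = -5/3 + 4 = 7/3)
D(H) = H*(-229 + H) (D(H) = H*(H - 229) = H*(-229 + H))
W = 341/165944 (W = -682/(-331888) = -682*(-1/331888) = 341/165944 ≈ 0.0020549)
W + D(L(19, 17)) = 341/165944 + 7*(-229 + 7/3)/3 = 341/165944 + (7/3)*(-680/3) = 341/165944 - 4760/9 = -789890371/1493496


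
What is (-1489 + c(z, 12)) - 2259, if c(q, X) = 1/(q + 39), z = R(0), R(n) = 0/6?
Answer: -146171/39 ≈ -3748.0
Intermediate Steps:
R(n) = 0 (R(n) = 0*(⅙) = 0)
z = 0
c(q, X) = 1/(39 + q)
(-1489 + c(z, 12)) - 2259 = (-1489 + 1/(39 + 0)) - 2259 = (-1489 + 1/39) - 2259 = -58070/39 - 2259 = -146171/39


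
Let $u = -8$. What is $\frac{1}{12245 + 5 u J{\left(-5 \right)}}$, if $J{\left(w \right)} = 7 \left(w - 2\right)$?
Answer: $\frac{1}{14205} \approx 7.0398 \cdot 10^{-5}$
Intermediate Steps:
$J{\left(w \right)} = -14 + 7 w$ ($J{\left(w \right)} = 7 \left(-2 + w\right) = -14 + 7 w$)
$\frac{1}{12245 + 5 u J{\left(-5 \right)}} = \frac{1}{12245 + 5 \left(-8\right) \left(-14 + 7 \left(-5\right)\right)} = \frac{1}{12245 - 40 \left(-14 - 35\right)} = \frac{1}{12245 - -1960} = \frac{1}{12245 + 1960} = \frac{1}{14205}$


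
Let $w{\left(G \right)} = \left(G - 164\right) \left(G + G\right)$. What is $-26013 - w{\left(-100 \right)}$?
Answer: $-78813$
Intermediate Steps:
$w{\left(G \right)} = 2 G \left(-164 + G\right)$ ($w{\left(G \right)} = \left(-164 + G\right) 2 G = 2 G \left(-164 + G\right)$)
$-26013 - w{\left(-100 \right)} = -26013 - 2 \left(-100\right) \left(-164 - 100\right) = -26013 - 2 \left(-100\right) \left(-264\right) = -26013 - 52800 = -78813$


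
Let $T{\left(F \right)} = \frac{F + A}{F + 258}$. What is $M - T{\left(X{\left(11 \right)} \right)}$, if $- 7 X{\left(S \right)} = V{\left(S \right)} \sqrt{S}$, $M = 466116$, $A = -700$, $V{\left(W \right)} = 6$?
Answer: $\frac{126677082803}{271770} + \frac{3353 \sqrt{11}}{271770} \approx 4.6612 \cdot 10^{5}$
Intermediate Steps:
$X{\left(S \right)} = - \frac{6 \sqrt{S}}{7}$
$T{\left(F \right)} = \frac{-700 + F}{258 + F}$ ($T{\left(F \right)} = \frac{F - 700}{F + 258} = \frac{-700 + F}{258 + F}$)
$M - T{\left(X{\left(11 \right)} \right)} = 466116 - \frac{-700 - \frac{6 \sqrt{11}}{7}}{258 - \frac{6 \sqrt{11}}{7}}$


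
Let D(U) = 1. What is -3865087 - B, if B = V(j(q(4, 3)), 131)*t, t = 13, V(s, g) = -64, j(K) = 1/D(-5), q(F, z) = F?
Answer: -3864255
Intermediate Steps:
j(K) = 1 (j(K) = 1/1 = 1)
B = -832 (B = -64*13 = -832)
-3865087 - B = -3865087 - 1*(-832) = -3865087 + 832 = -3864255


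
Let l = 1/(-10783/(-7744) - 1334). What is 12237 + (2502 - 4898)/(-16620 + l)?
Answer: 524709277959974/42878409451 ≈ 12237.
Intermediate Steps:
l = -7744/10319713 (l = 1/(-10783*(-1/7744) - 1334) = 1/(10783/7744 - 1334) = 1/(-10319713/7744) = -7744/10319713 ≈ -0.00075041)
12237 + (2502 - 4898)/(-16620 + l) = 12237 + (2502 - 4898)/(-16620 - 7744/10319713) = 12237 - 2396/(-171513637804/10319713) = 12237 - 2396*(-10319713/171513637804) = 12237 + 6181508087/42878409451 = 524709277959974/42878409451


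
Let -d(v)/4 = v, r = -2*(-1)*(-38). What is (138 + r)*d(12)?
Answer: -2976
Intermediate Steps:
r = -76 (r = 2*(-38) = -76)
d(v) = -4*v
(138 + r)*d(12) = (138 - 76)*(-4*12) = 62*(-48) = -2976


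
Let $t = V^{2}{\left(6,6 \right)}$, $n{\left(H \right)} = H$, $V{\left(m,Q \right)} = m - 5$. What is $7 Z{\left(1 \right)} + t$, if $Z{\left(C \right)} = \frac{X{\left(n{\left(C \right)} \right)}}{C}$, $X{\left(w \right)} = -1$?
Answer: $-6$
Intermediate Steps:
$V{\left(m,Q \right)} = -5 + m$ ($V{\left(m,Q \right)} = m - 5 = -5 + m$)
$Z{\left(C \right)} = - \frac{1}{C}$
$t = 1$ ($t = \left(-5 + 6\right)^{2} = 1^{2} = 1$)
$7 Z{\left(1 \right)} + t = 7 \left(- 1^{-1}\right) + 1 = 7 \left(\left(-1\right) 1\right) + 1 = 7 \left(-1\right) + 1 = -7 + 1 = -6$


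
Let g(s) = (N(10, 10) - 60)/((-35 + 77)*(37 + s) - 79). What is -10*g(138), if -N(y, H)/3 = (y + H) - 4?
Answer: 1080/7271 ≈ 0.14854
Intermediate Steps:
N(y, H) = 12 - 3*H - 3*y (N(y, H) = -3*((y + H) - 4) = -3*((H + y) - 4) = -3*(-4 + H + y) = 12 - 3*H - 3*y)
g(s) = -108/(1475 + 42*s) (g(s) = ((12 - 3*10 - 3*10) - 60)/((-35 + 77)*(37 + s) - 79) = ((12 - 30 - 30) - 60)/(42*(37 + s) - 79) = (-48 - 60)/((1554 + 42*s) - 79) = -108/(1475 + 42*s))
-10*g(138) = -(-1080)/(1475 + 42*138) = -(-1080)/(1475 + 5796) = -(-1080)/7271 = -10*(-108/7271) = 1080/7271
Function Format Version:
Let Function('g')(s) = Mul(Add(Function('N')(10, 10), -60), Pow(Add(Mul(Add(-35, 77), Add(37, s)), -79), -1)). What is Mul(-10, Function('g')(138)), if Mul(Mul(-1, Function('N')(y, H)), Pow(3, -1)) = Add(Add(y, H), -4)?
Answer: Rational(1080, 7271) ≈ 0.14854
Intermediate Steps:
Function('N')(y, H) = Add(12, Mul(-3, H), Mul(-3, y)) (Function('N')(y, H) = Mul(-3, Add(Add(y, H), -4)) = Mul(-3, Add(Add(H, y), -4)) = Mul(-3, Add(-4, H, y)) = Add(12, Mul(-3, H), Mul(-3, y)))
Function('g')(s) = Mul(-108, Pow(Add(1475, Mul(42, s)), -1)) (Function('g')(s) = Mul(Add(Add(12, Mul(-3, 10), Mul(-3, 10)), -60), Pow(Add(Mul(Add(-35, 77), Add(37, s)), -79), -1)) = Mul(Add(Add(12, -30, -30), -60), Pow(Add(Mul(42, Add(37, s)), -79), -1)) = Mul(Add(-48, -60), Pow(Add(Add(1554, Mul(42, s)), -79), -1)) = Mul(-108, Pow(Add(1475, Mul(42, s)), -1)))
Mul(-10, Function('g')(138)) = Mul(-10, Mul(-108, Pow(Add(1475, Mul(42, 138)), -1))) = Mul(-10, Mul(-108, Pow(Add(1475, 5796), -1))) = Mul(-10, Mul(-108, Pow(7271, -1))) = Mul(-10, Mul(-108, Rational(1, 7271))) = Mul(-10, Rational(-108, 7271)) = Rational(1080, 7271)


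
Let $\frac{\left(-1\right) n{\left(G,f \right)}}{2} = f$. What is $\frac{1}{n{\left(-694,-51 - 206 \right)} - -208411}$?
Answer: $\frac{1}{208925} \approx 4.7864 \cdot 10^{-6}$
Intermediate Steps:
$n{\left(G,f \right)} = - 2 f$
$\frac{1}{n{\left(-694,-51 - 206 \right)} - -208411} = \frac{1}{- 2 \left(-51 - 206\right) - -208411} = \frac{1}{- 2 \left(-51 - 206\right) + 208411} = \frac{1}{\left(-2\right) \left(-257\right) + 208411} = \frac{1}{514 + 208411} = \frac{1}{208925}$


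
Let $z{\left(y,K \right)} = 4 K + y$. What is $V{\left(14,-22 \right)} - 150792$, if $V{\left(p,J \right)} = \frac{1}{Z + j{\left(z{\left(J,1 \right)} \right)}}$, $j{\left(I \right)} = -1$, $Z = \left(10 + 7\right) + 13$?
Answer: $- \frac{4372967}{29} \approx -1.5079 \cdot 10^{5}$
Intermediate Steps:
$z{\left(y,K \right)} = y + 4 K$
$Z = 30$ ($Z = 17 + 13 = 30$)
$V{\left(p,J \right)} = \frac{1}{29}$ ($V{\left(p,J \right)} = \frac{1}{30 - 1} = \frac{1}{29}$)
$V{\left(14,-22 \right)} - 150792 = \frac{1}{29} - 150792 = - \frac{4372967}{29}$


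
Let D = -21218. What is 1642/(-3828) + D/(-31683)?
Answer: 4866503/20213754 ≈ 0.24075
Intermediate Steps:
1642/(-3828) + D/(-31683) = 1642/(-3828) - 21218/(-31683) = 1642*(-1/3828) - 21218*(-1/31683) = -821/1914 + 21218/31683 = 4866503/20213754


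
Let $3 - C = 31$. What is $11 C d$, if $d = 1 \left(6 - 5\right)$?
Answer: $-308$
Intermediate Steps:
$C = -28$ ($C = 3 - 31 = -28$)
$d = 1$ ($d = 1 \cdot 1 = 1$)
$11 C d = 11 \left(-28\right) 1 = \left(-308\right) 1 = -308$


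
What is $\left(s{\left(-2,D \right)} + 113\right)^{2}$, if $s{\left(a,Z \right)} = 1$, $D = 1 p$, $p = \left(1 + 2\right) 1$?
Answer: $12996$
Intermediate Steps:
$p = 3$ ($p = 3 \cdot 1 = 3$)
$D = 3$ ($D = 1 \cdot 3 = 3$)
$\left(s{\left(-2,D \right)} + 113\right)^{2} = \left(1 + 113\right)^{2} = 114^{2} = 12996$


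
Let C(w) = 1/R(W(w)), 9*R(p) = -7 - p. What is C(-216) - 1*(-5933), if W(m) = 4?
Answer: 65254/11 ≈ 5932.2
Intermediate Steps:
R(p) = -7/9 - p/9 (R(p) = (-7 - p)/9 = -7/9 - p/9)
C(w) = -9/11 (C(w) = 1/(-7/9 - 1/9*4) = 1/(-7/9 - 4/9) = 1/(-11/9) = -9/11)
C(-216) - 1*(-5933) = -9/11 - 1*(-5933) = -9/11 + 5933 = 65254/11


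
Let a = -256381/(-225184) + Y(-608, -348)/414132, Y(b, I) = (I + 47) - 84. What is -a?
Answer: -26522220113/23313975072 ≈ -1.1376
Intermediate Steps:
Y(b, I) = -37 + I (Y(b, I) = (47 + I) - 84 = -37 + I)
a = 26522220113/23313975072 (a = -256381/(-225184) + (-37 - 348)/414132 = -256381*(-1/225184) - 385*1/414132 = 256381/225184 - 385/414132 = 26522220113/23313975072 ≈ 1.1376)
-a = -1*26522220113/23313975072 = -26522220113/23313975072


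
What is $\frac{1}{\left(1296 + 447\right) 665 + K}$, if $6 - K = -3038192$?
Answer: $\frac{1}{4197293} \approx 2.3825 \cdot 10^{-7}$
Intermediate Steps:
$K = 3038198$ ($K = 6 - -3038192 = 6 + 3038192 = 3038198$)
$\frac{1}{\left(1296 + 447\right) 665 + K} = \frac{1}{\left(1296 + 447\right) 665 + 3038198} = \frac{1}{1743 \cdot 665 + 3038198} = \frac{1}{1159095 + 3038198} = \frac{1}{4197293}$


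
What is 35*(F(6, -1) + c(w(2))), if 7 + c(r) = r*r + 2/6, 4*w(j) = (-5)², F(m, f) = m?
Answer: 64505/48 ≈ 1343.9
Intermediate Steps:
w(j) = 25/4 (w(j) = (¼)*(-5)² = (¼)*25 = 25/4)
c(r) = -20/3 + r² (c(r) = -7 + (r*r + 2/6) = -7 + (r² + 2*(⅙)) = -7 + (r² + ⅓) = -7 + (⅓ + r²) = -20/3 + r²)
35*(F(6, -1) + c(w(2))) = 35*(6 + (-20/3 + (25/4)²)) = 35*(6 + (-20/3 + 625/16)) = 35*(6 + 1555/48) = 35*(1843/48) = 64505/48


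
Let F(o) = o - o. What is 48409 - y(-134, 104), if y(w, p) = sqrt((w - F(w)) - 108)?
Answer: 48409 - 11*I*sqrt(2) ≈ 48409.0 - 15.556*I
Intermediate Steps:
F(o) = 0
y(w, p) = sqrt(-108 + w) (y(w, p) = sqrt((w - 1*0) - 108) = sqrt((w + 0) - 108) = sqrt(w - 108) = sqrt(-108 + w))
48409 - y(-134, 104) = 48409 - sqrt(-108 - 134) = 48409 - sqrt(-242) = 48409 - 11*I*sqrt(2)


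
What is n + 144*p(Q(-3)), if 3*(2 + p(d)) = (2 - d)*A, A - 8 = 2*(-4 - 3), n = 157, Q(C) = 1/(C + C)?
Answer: -755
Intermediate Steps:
Q(C) = 1/(2*C)
A = -6 (A = 8 + 2*(-4 - 3) = 8 + 2*(-7) = 8 - 14 = -6)
p(d) = -6 + 2*d (p(d) = -2 + ((2 - d)*(-6))/3 = -2 + (-12 + 6*d)/3 = -2 + (-4 + 2*d) = -6 + 2*d)
n + 144*p(Q(-3)) = 157 + 144*(-6 + 2*((½)/(-3))) = 157 + 144*(-6 + 2*((½)*(-⅓))) = 157 + 144*(-6 + 2*(-⅙)) = 157 + 144*(-6 - ⅓) = 157 + 144*(-19/3) = 157 - 912 = -755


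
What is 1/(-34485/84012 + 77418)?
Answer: 28004/2168002177 ≈ 1.2917e-5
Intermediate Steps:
1/(-34485/84012 + 77418) = 1/(-34485*1/84012 + 77418) = 1/(-11495/28004 + 77418) = 1/(2168002177/28004) = 28004/2168002177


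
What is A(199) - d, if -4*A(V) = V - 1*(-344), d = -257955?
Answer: 1031277/4 ≈ 2.5782e+5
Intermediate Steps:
A(V) = -86 - V/4 (A(V) = -(V - 1*(-344))/4 = -(V + 344)/4 = -(344 + V)/4 = -86 - V/4)
A(199) - d = (-86 - 1/4*199) - 1*(-257955) = (-86 - 199/4) + 257955 = -543/4 + 257955 = 1031277/4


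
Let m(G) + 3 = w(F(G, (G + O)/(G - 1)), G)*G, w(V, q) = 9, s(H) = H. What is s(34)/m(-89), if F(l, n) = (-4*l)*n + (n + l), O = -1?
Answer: -17/402 ≈ -0.042289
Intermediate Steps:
F(l, n) = l + n - 4*l*n (F(l, n) = -4*l*n + (l + n) = l + n - 4*l*n)
m(G) = -3 + 9*G
s(34)/m(-89) = 34/(-3 + 9*(-89)) = 34/(-3 - 801) = 34/(-804) = 34*(-1/804) = -17/402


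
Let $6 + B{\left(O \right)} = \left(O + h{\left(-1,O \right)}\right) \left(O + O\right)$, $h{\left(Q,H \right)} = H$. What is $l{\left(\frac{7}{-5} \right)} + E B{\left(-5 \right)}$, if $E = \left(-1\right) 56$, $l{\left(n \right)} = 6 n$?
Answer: $- \frac{26362}{5} \approx -5272.4$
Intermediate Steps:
$E = -56$
$B{\left(O \right)} = -6 + 4 O^{2}$ ($B{\left(O \right)} = -6 + \left(O + O\right) \left(O + O\right) = -6 + 2 O 2 O = -6 + 4 O^{2}$)
$l{\left(\frac{7}{-5} \right)} + E B{\left(-5 \right)} = 6 \frac{7}{-5} - 56 \left(-6 + 4 \left(-5\right)^{2}\right) = 6 \cdot 7 \left(- \frac{1}{5}\right) - 56 \left(-6 + 4 \cdot 25\right) = 6 \left(- \frac{7}{5}\right) - 56 \left(-6 + 100\right) = - \frac{42}{5} - 5264 = - \frac{26362}{5}$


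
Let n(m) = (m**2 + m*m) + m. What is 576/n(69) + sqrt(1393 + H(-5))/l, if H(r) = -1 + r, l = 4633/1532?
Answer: 192/3197 + 1532*sqrt(1387)/4633 ≈ 12.375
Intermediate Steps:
l = 4633/1532 (l = 4633*(1/1532) = 4633/1532 ≈ 3.0242)
n(m) = m + 2*m**2 (n(m) = (m**2 + m**2) + m = 2*m**2 + m = m + 2*m**2)
576/n(69) + sqrt(1393 + H(-5))/l = 576/((69*(1 + 2*69))) + sqrt(1393 + (-1 - 5))/(4633/1532) = 576/((69*(1 + 138))) + sqrt(1393 - 6)*(1532/4633) = 576/((69*139)) + sqrt(1387)*(1532/4633) = 576/9591 + 1532*sqrt(1387)/4633 = 576*(1/9591) + 1532*sqrt(1387)/4633 = 192/3197 + 1532*sqrt(1387)/4633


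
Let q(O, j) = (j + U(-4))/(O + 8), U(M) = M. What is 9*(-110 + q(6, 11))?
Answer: -1971/2 ≈ -985.50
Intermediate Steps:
q(O, j) = (-4 + j)/(8 + O) (q(O, j) = (j - 4)/(O + 8) = (-4 + j)/(8 + O))
9*(-110 + q(6, 11)) = 9*(-110 + (-4 + 11)/(8 + 6)) = 9*(-110 + 7/14) = 9*(-110 + (1/14)*7) = 9*(-110 + ½) = 9*(-219/2) = -1971/2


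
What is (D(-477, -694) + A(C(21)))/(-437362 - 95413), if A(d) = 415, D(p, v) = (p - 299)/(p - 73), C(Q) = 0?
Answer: -114513/146513125 ≈ -0.00078159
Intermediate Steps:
D(p, v) = (-299 + p)/(-73 + p)
(D(-477, -694) + A(C(21)))/(-437362 - 95413) = ((-299 - 477)/(-73 - 477) + 415)/(-437362 - 95413) = (-776/(-550) + 415)/(-532775) = (-1/550*(-776) + 415)*(-1/532775) = (388/275 + 415)*(-1/532775) = (114513/275)*(-1/532775) = -114513/146513125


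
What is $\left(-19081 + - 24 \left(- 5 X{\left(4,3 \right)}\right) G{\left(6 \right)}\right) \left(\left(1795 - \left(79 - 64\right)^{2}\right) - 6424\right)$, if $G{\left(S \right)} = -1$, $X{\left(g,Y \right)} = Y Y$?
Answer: $97861494$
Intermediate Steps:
$X{\left(g,Y \right)} = Y^{2}$
$\left(-19081 + - 24 \left(- 5 X{\left(4,3 \right)}\right) G{\left(6 \right)}\right) \left(\left(1795 - \left(79 - 64\right)^{2}\right) - 6424\right) = \left(-19081 + - 24 \left(- 5 \cdot 3^{2}\right) \left(-1\right)\right) \left(\left(1795 - \left(79 - 64\right)^{2}\right) - 6424\right) = \left(-19081 + - 24 \left(\left(-5\right) 9\right) \left(-1\right)\right) \left(\left(1795 - 15^{2}\right) - 6424\right) = \left(-19081 + \left(-24\right) \left(-45\right) \left(-1\right)\right) \left(\left(1795 - 225\right) - 6424\right) = \left(-19081 + 1080 \left(-1\right)\right) \left(\left(1795 - 225\right) - 6424\right) = \left(-19081 - 1080\right) \left(1570 - 6424\right) = \left(-20161\right) \left(-4854\right) = 97861494$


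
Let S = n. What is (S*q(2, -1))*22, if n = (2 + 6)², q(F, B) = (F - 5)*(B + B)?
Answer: 8448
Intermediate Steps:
q(F, B) = 2*B*(-5 + F) (q(F, B) = (-5 + F)*(2*B) = 2*B*(-5 + F))
n = 64 (n = 8² = 64)
S = 64
(S*q(2, -1))*22 = (64*(2*(-1)*(-5 + 2)))*22 = (64*(2*(-1)*(-3)))*22 = (64*6)*22 = 384*22 = 8448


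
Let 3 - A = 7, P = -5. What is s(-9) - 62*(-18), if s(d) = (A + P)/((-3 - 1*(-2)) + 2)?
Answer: 1107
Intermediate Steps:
A = -4 (A = 3 - 1*7 = 3 - 7 = -4)
s(d) = -9 (s(d) = (-4 - 5)/((-3 - 1*(-2)) + 2) = -9/((-3 + 2) + 2) = -9/(-1 + 2) = -9/1 = -9*1 = -9)
s(-9) - 62*(-18) = -9 - 62*(-18) = -9 + 1116 = 1107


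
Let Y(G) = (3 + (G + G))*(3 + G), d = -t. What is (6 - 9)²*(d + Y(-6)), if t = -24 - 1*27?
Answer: 702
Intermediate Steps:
t = -51 (t = -24 - 27 = -51)
d = 51 (d = -1*(-51) = 51)
Y(G) = (3 + G)*(3 + 2*G) (Y(G) = (3 + 2*G)*(3 + G) = (3 + G)*(3 + 2*G))
(6 - 9)²*(d + Y(-6)) = (6 - 9)²*(51 + (9 + 2*(-6)² + 9*(-6))) = (-3)²*(51 + (9 + 2*36 - 54)) = 9*(51 + (9 + 72 - 54)) = 9*(51 + 27) = 9*78 = 702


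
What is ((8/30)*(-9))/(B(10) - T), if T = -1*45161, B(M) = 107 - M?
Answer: -2/37715 ≈ -5.3029e-5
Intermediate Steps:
T = -45161
((8/30)*(-9))/(B(10) - T) = ((8/30)*(-9))/((107 - 1*10) - 1*(-45161)) = ((8*(1/30))*(-9))/((107 - 10) + 45161) = ((4/15)*(-9))/(97 + 45161) = -12/5/45258 = -12/5*1/45258 = -2/37715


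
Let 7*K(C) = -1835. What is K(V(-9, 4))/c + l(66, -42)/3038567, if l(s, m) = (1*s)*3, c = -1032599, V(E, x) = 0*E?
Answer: 1000993237/3137621245633 ≈ 0.00031903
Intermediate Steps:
V(E, x) = 0
l(s, m) = 3*s (l(s, m) = s*3 = 3*s)
K(C) = -1835/7 (K(C) = (⅐)*(-1835) = -1835/7)
K(V(-9, 4))/c + l(66, -42)/3038567 = -1835/7/(-1032599) + (3*66)/3038567 = -1835/7*(-1/1032599) + 198*(1/3038567) = 1835/7228193 + 198/3038567 = 1000993237/3137621245633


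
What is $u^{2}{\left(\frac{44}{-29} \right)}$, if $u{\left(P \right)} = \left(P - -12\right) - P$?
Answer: $144$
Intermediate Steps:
$u{\left(P \right)} = 12$ ($u{\left(P \right)} = \left(P + 12\right) - P = \left(12 + P\right) - P = 12$)
$u^{2}{\left(\frac{44}{-29} \right)} = 12^{2} = 144$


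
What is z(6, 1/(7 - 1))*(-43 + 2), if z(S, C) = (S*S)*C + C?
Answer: -1517/6 ≈ -252.83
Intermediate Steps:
z(S, C) = C + C*S**2 (z(S, C) = S**2*C + C = C*S**2 + C = C + C*S**2)
z(6, 1/(7 - 1))*(-43 + 2) = ((1 + 6**2)/(7 - 1))*(-43 + 2) = ((1 + 36)/6)*(-41) = ((1/6)*37)*(-41) = (37/6)*(-41) = -1517/6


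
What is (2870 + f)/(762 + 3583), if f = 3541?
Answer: 6411/4345 ≈ 1.4755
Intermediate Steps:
(2870 + f)/(762 + 3583) = (2870 + 3541)/(762 + 3583) = 6411/4345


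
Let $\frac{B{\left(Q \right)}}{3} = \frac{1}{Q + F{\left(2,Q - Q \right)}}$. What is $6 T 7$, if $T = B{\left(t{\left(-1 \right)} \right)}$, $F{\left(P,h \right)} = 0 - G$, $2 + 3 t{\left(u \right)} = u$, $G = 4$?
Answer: $- \frac{126}{5} \approx -25.2$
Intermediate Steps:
$t{\left(u \right)} = - \frac{2}{3} + \frac{u}{3}$
$F{\left(P,h \right)} = -4$ ($F{\left(P,h \right)} = 0 - 4 = -4$)
$B{\left(Q \right)} = \frac{3}{-4 + Q}$ ($B{\left(Q \right)} = \frac{3}{Q - 4} = \frac{3}{-4 + Q}$)
$T = - \frac{3}{5}$ ($T = \frac{3}{-4 + \left(- \frac{2}{3} + \frac{1}{3} \left(-1\right)\right)} = \frac{3}{-4 - 1} = \frac{3}{-5} = 3 \left(- \frac{1}{5}\right) = - \frac{3}{5} \approx -0.6$)
$6 T 7 = 6 \left(- \frac{3}{5}\right) 7 = \left(- \frac{18}{5}\right) 7 = - \frac{126}{5}$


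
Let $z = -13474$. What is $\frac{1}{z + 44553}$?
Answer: $\frac{1}{31079} \approx 3.2176 \cdot 10^{-5}$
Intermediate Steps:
$\frac{1}{z + 44553} = \frac{1}{-13474 + 44553} = \frac{1}{31079}$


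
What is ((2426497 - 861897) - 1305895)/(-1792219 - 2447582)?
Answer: -28745/471089 ≈ -0.061018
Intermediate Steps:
((2426497 - 861897) - 1305895)/(-1792219 - 2447582) = (1564600 - 1305895)/(-4239801) = 258705*(-1/4239801) = -28745/471089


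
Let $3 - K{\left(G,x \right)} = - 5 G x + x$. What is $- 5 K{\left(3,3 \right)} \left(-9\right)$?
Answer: $2025$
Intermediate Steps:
$K{\left(G,x \right)} = 3 - x + 5 G x$ ($K{\left(G,x \right)} = 3 - \left(- 5 G x + x\right) = 3 - \left(x - 5 G x\right) = 3 + \left(- x + 5 G x\right) = 3 - x + 5 G x$)
$- 5 K{\left(3,3 \right)} \left(-9\right) = - 5 \left(3 - 3 + 5 \cdot 3 \cdot 3\right) \left(-9\right) = - 5 \left(3 - 3 + 45\right) \left(-9\right) = \left(-5\right) 45 \left(-9\right) = \left(-225\right) \left(-9\right) = 2025$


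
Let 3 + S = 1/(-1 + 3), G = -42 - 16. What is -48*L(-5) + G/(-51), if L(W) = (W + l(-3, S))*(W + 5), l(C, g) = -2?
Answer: 58/51 ≈ 1.1373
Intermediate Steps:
G = -58
S = -5/2 (S = -3 + 1/(-1 + 3) = -3 + 1/2 = -3 + ½ = -5/2 ≈ -2.5000)
L(W) = (-2 + W)*(5 + W) (L(W) = (W - 2)*(W + 5) = (-2 + W)*(5 + W))
-48*L(-5) + G/(-51) = -48*(-10 + (-5)² + 3*(-5)) - 58/(-51) = -48*(-10 + 25 - 15) - 58*(-1/51) = -48*0 + 58/51 = 0 + 58/51 = 58/51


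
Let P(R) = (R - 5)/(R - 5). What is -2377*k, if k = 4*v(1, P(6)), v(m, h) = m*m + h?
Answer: -19016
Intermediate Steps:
P(R) = 1 (P(R) = (-5 + R)/(-5 + R) = 1)
v(m, h) = h + m² (v(m, h) = m² + h = h + m²)
k = 8 (k = 4*(1 + 1²) = 4*(1 + 1) = 4*2 = 8)
-2377*k = -2377*8 = -19016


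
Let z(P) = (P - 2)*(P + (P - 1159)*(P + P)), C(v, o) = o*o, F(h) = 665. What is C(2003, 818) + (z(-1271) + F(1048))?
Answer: -7861109608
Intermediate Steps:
C(v, o) = o²
z(P) = (-2 + P)*(P + 2*P*(-1159 + P)) (z(P) = (-2 + P)*(P + (-1159 + P)*(2*P)) = (-2 + P)*(P + 2*P*(-1159 + P)))
C(2003, 818) + (z(-1271) + F(1048)) = 818² + (-1271*(4634 - 2321*(-1271) + 2*(-1271)²) + 665) = 669124 + (-1271*(4634 + 2949991 + 2*1615441) + 665) = 669124 + (-1271*(4634 + 2949991 + 3230882) + 665) = 669124 + (-1271*6185507 + 665) = 669124 + (-7861779397 + 665) = 669124 - 7861778732 = -7861109608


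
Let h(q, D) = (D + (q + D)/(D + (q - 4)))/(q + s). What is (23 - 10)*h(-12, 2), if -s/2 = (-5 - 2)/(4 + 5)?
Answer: -2223/658 ≈ -3.3784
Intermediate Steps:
s = 14/9 (s = -2*(-5 - 2)/(4 + 5) = -(-14)/9 = -2*(-7/9) = 14/9 ≈ 1.5556)
h(q, D) = (D + (D + q)/(-4 + D + q))/(14/9 + q) (h(q, D) = (D + (q + D)/(D + (q - 4)))/(q + 14/9) = (D + (D + q)/(D + (-4 + q)))/(14/9 + q) = (D + (D + q)/(-4 + D + q))/(14/9 + q))
(23 - 10)*h(-12, 2) = (23 - 10)*(9*(-12 + 2² - 3*2 + 2*(-12))/(-56 - 22*(-12) + 9*(-12)² + 14*2 + 9*2*(-12))) = 13*(9*(-12 + 4 - 6 - 24)/(-56 + 264 + 9*144 + 28 - 216)) = 13*(9*(-38)/(-56 + 264 + 1296 + 28 - 216)) = 13*(9*(-38)/1316) = 13*(9*(1/1316)*(-38)) = 13*(-171/658) = -2223/658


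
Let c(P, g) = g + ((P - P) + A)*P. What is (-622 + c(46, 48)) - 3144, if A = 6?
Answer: -3442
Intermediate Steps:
c(P, g) = g + 6*P (c(P, g) = g + ((P - P) + 6)*P = g + (0 + 6)*P = g + 6*P)
(-622 + c(46, 48)) - 3144 = (-622 + (48 + 6*46)) - 3144 = (-622 + (48 + 276)) - 3144 = (-622 + 324) - 3144 = -298 - 3144 = -3442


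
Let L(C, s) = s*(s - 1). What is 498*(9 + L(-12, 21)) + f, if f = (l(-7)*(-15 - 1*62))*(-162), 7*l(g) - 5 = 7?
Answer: 235026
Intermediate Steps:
l(g) = 12/7 (l(g) = 5/7 + (1/7)*7 = 5/7 + 1 = 12/7)
L(C, s) = s*(-1 + s)
f = 21384 (f = (12*(-15 - 1*62)/7)*(-162) = (12*(-15 - 62)/7)*(-162) = ((12/7)*(-77))*(-162) = -132*(-162) = 21384)
498*(9 + L(-12, 21)) + f = 498*(9 + 21*(-1 + 21)) + 21384 = 498*(9 + 21*20) + 21384 = 498*(9 + 420) + 21384 = 498*429 + 21384 = 213642 + 21384 = 235026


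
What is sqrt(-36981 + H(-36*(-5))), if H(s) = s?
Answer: 3*I*sqrt(4089) ≈ 191.84*I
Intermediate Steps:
sqrt(-36981 + H(-36*(-5))) = sqrt(-36981 - 36*(-5)) = sqrt(-36981 + 180) = sqrt(-36801) = 3*I*sqrt(4089)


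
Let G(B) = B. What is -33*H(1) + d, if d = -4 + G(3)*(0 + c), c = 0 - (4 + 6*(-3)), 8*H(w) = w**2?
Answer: 271/8 ≈ 33.875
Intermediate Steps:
H(w) = w**2/8
c = 14 (c = 0 - (4 - 18) = 0 - 1*(-14) = 0 + 14 = 14)
d = 38 (d = -4 + 3*(0 + 14) = -4 + 3*14 = -4 + 42 = 38)
-33*H(1) + d = -33*1**2/8 + 38 = -33/8 + 38 = 271/8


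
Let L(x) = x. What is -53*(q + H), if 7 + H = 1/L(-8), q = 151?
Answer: -61003/8 ≈ -7625.4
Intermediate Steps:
H = -57/8 (H = -7 + 1/(-8) = -7 - ⅛ = -57/8 ≈ -7.1250)
-53*(q + H) = -53*(151 - 57/8) = -53*1151/8 = -61003/8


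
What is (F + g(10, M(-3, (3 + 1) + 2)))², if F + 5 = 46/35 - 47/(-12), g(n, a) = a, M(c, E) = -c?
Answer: 1841449/176400 ≈ 10.439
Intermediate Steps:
F = 97/420 (F = -5 + (46/35 - 47/(-12)) = -5 + (46*(1/35) - 47*(-1/12)) = -5 + (46/35 + 47/12) = -5 + 2197/420 = 97/420 ≈ 0.23095)
(F + g(10, M(-3, (3 + 1) + 2)))² = (97/420 - 1*(-3))² = (97/420 + 3)² = (1357/420)² = 1841449/176400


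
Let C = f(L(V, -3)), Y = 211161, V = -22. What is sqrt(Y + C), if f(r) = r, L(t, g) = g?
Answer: 3*sqrt(23462) ≈ 459.52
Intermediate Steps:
C = -3
sqrt(Y + C) = sqrt(211161 - 3) = sqrt(211158) = 3*sqrt(23462)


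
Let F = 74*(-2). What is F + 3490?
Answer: 3342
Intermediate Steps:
F = -148
F + 3490 = -148 + 3490 = 3342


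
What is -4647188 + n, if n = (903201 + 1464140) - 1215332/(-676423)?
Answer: -1542139731949/676423 ≈ -2.2798e+6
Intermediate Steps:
n = 1601325116575/676423 (n = 2367341 - 1215332*(-1/676423) = 2367341 + 1215332/676423 = 1601325116575/676423 ≈ 2.3673e+6)
-4647188 + n = -4647188 + 1601325116575/676423 = -1542139731949/676423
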